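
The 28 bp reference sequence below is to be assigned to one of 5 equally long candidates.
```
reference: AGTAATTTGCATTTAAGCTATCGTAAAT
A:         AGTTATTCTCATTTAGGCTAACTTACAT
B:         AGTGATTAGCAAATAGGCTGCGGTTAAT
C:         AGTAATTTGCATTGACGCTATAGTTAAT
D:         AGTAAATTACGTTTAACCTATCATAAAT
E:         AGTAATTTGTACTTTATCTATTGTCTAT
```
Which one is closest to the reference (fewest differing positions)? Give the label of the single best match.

C

Hamming distances to reference — A: 7; B: 9; C: 4; D: 5; E: 7.
Smallest is C with 4 mismatches.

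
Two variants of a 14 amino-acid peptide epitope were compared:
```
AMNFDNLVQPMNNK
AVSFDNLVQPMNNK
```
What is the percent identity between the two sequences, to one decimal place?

Mismatches at positions 2, 3 (1-based): 2 of 14.
Identical positions: 12/14 = 85.71% → 85.7%.

85.7%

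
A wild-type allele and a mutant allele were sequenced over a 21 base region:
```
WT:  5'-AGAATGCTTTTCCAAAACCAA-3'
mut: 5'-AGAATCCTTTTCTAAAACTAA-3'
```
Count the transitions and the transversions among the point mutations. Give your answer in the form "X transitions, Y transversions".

Transitions (purine↔purine or pyrimidine↔pyrimidine): 13 C→T, 19 C→T.
Transversions (purine↔pyrimidine): 6 G→C.

2 transitions, 1 transversion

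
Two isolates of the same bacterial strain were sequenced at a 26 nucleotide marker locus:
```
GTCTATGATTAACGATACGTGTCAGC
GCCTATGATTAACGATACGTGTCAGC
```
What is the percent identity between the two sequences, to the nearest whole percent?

96%

Mismatch at position 2 (1-based): 1 of 26.
Identical positions: 25/26 = 96.15% → 96%.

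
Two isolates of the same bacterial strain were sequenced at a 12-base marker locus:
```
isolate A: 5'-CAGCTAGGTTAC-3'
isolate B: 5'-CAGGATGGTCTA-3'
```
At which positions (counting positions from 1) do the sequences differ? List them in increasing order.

Scanning 1-based: 4: C/G; 5: T/A; 6: A/T; 10: T/C; 11: A/T; 12: C/A.

4, 5, 6, 10, 11, 12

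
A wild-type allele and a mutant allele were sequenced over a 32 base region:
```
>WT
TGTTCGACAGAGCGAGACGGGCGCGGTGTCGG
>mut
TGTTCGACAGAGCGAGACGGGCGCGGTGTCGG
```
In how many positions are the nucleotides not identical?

0

No positions differ; the sequences are identical.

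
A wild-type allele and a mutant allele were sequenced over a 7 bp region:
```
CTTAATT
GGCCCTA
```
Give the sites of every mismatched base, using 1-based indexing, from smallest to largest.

1, 2, 3, 4, 5, 7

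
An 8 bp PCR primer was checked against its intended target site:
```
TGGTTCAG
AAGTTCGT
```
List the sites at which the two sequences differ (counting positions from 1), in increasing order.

1, 2, 7, 8

Differences at site 1 (T→A), site 2 (G→A), site 7 (A→G), site 8 (G→T).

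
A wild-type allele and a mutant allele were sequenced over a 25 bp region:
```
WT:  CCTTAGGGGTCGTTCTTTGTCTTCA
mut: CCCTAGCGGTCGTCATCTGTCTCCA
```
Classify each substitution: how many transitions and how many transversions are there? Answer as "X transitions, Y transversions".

4 transitions, 2 transversions

Mismatches (1-based):
site 3: T→C (pyrimidine→pyrimidine, transition)
site 7: G→C (purine→pyrimidine, transversion)
site 14: T→C (pyrimidine→pyrimidine, transition)
site 15: C→A (pyrimidine→purine, transversion)
site 17: T→C (pyrimidine→pyrimidine, transition)
site 23: T→C (pyrimidine→pyrimidine, transition)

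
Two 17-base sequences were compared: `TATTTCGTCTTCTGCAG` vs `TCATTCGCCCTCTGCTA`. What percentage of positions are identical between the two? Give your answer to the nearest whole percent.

6 positions differ (2, 3, 8, 10, 16, 17), so 11 of 17 match: 11/17 = 64.71%.

65%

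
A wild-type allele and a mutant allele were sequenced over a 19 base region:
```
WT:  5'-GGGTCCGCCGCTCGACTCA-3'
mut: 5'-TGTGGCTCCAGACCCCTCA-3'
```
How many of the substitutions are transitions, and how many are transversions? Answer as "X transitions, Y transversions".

1 transition, 9 transversions

Mismatches (1-based):
base 1: G→T (purine→pyrimidine, transversion)
base 3: G→T (purine→pyrimidine, transversion)
base 4: T→G (pyrimidine→purine, transversion)
base 5: C→G (pyrimidine→purine, transversion)
base 7: G→T (purine→pyrimidine, transversion)
base 10: G→A (purine→purine, transition)
base 11: C→G (pyrimidine→purine, transversion)
base 12: T→A (pyrimidine→purine, transversion)
base 14: G→C (purine→pyrimidine, transversion)
base 15: A→C (purine→pyrimidine, transversion)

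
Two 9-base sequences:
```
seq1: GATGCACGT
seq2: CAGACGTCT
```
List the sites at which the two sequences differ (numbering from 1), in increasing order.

1, 3, 4, 6, 7, 8

Scanning 1-based: 1: G/C; 3: T/G; 4: G/A; 6: A/G; 7: C/T; 8: G/C.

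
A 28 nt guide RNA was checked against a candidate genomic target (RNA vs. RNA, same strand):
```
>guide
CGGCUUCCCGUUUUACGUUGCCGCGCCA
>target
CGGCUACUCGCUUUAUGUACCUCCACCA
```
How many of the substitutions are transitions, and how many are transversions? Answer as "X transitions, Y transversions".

5 transitions, 4 transversions

Mismatches (1-based):
position 6: U→A (pyrimidine→purine, transversion)
position 8: C→U (pyrimidine→pyrimidine, transition)
position 11: U→C (pyrimidine→pyrimidine, transition)
position 16: C→U (pyrimidine→pyrimidine, transition)
position 19: U→A (pyrimidine→purine, transversion)
position 20: G→C (purine→pyrimidine, transversion)
position 22: C→U (pyrimidine→pyrimidine, transition)
position 23: G→C (purine→pyrimidine, transversion)
position 25: G→A (purine→purine, transition)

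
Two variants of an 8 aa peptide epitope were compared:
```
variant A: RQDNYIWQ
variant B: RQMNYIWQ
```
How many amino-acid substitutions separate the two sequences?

1

Comparing position by position, 1 residue differs: 3 (D/M).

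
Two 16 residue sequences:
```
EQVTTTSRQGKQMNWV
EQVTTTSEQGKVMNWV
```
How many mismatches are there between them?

Comparing position by position, 2 positions differ: 8 (R/E), 12 (Q/V).

2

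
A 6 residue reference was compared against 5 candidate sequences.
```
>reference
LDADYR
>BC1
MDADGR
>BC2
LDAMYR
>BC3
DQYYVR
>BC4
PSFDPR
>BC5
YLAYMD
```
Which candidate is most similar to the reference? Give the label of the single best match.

BC1 differs at 2 residues; BC2 differs at 1 residue; BC3 differs at 5 residues; BC4 differs at 4 residues; BC5 differs at 5 residues. The closest is BC2.

BC2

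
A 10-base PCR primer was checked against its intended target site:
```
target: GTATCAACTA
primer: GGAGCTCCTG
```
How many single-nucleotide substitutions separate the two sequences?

5

Mismatches (1-based): site 2: T→G; site 4: T→G; site 6: A→T; site 7: A→C; site 10: A→G.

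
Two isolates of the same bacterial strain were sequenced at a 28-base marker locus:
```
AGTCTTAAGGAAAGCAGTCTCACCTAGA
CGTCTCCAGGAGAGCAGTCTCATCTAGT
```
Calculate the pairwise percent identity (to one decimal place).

6 positions differ (1, 6, 7, 12, 23, 28), so 22 of 28 match: 22/28 = 78.57%.

78.6%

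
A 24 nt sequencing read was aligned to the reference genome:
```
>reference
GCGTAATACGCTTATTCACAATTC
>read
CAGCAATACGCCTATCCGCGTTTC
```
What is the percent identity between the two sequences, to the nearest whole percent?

67%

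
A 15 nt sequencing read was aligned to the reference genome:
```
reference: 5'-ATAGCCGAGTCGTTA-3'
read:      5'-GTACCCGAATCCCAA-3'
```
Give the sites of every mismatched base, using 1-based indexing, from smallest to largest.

1, 4, 9, 12, 13, 14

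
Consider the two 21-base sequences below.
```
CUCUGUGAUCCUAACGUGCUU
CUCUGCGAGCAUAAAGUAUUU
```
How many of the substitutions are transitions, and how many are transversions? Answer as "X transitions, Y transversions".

Mismatches (1-based):
site 6: U→C (pyrimidine→pyrimidine, transition)
site 9: U→G (pyrimidine→purine, transversion)
site 11: C→A (pyrimidine→purine, transversion)
site 15: C→A (pyrimidine→purine, transversion)
site 18: G→A (purine→purine, transition)
site 19: C→U (pyrimidine→pyrimidine, transition)

3 transitions, 3 transversions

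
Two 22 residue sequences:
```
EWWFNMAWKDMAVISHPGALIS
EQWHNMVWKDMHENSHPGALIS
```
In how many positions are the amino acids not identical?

6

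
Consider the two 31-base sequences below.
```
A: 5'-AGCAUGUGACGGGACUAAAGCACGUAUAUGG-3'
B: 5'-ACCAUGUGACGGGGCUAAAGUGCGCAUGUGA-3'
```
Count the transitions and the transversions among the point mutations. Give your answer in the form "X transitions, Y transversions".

Mismatches (1-based):
position 2: G→C (purine→pyrimidine, transversion)
position 14: A→G (purine→purine, transition)
position 21: C→U (pyrimidine→pyrimidine, transition)
position 22: A→G (purine→purine, transition)
position 25: U→C (pyrimidine→pyrimidine, transition)
position 28: A→G (purine→purine, transition)
position 31: G→A (purine→purine, transition)

6 transitions, 1 transversion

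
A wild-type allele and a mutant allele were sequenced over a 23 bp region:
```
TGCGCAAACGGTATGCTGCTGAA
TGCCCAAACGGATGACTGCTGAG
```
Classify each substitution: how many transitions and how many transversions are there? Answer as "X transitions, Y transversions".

Mismatches (1-based):
base 4: G→C (purine→pyrimidine, transversion)
base 12: T→A (pyrimidine→purine, transversion)
base 13: A→T (purine→pyrimidine, transversion)
base 14: T→G (pyrimidine→purine, transversion)
base 15: G→A (purine→purine, transition)
base 23: A→G (purine→purine, transition)

2 transitions, 4 transversions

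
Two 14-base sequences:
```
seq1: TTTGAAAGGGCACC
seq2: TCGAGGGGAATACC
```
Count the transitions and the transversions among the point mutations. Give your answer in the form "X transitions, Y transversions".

Transitions (purine↔purine or pyrimidine↔pyrimidine): 2 T→C, 4 G→A, 5 A→G, 6 A→G, 7 A→G, 9 G→A, 10 G→A, 11 C→T.
Transversions (purine↔pyrimidine): 3 T→G.

8 transitions, 1 transversion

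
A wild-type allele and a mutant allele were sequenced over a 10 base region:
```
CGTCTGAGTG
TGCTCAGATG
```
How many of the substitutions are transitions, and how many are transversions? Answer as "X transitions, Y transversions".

7 transitions, 0 transversions

Mismatches (1-based):
base 1: C→T (pyrimidine→pyrimidine, transition)
base 3: T→C (pyrimidine→pyrimidine, transition)
base 4: C→T (pyrimidine→pyrimidine, transition)
base 5: T→C (pyrimidine→pyrimidine, transition)
base 6: G→A (purine→purine, transition)
base 7: A→G (purine→purine, transition)
base 8: G→A (purine→purine, transition)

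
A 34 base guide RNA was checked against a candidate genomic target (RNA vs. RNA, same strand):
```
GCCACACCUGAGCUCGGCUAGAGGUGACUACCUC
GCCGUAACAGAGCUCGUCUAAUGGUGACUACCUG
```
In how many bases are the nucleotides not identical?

The sequences differ at bases 4, 5, 7, 9, 17, 21, 22, 34 (1-based) — 8 in total.

8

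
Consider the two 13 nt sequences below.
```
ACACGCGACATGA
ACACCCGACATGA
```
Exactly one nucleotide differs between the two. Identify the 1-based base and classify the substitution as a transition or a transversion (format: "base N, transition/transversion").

The sequences differ only at base 5: G→C (purine→pyrimidine), a transversion.

base 5, transversion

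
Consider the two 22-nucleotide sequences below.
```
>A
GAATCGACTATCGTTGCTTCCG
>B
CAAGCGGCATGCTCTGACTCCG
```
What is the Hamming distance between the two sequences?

10

Comparing position by position, 10 positions differ: 1 (G/C), 4 (T/G), 7 (A/G), 9 (T/A), 10 (A/T), 11 (T/G), 13 (G/T), 14 (T/C), 17 (C/A), 18 (T/C).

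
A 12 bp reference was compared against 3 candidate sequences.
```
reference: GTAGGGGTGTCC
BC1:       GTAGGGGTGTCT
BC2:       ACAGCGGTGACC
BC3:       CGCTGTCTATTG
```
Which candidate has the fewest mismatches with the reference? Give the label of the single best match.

BC1 differs at 1 site; BC2 differs at 4 sites; BC3 differs at 9 sites. The closest is BC1.

BC1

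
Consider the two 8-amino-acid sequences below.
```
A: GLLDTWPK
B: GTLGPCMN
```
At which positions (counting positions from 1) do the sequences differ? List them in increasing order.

2, 4, 5, 6, 7, 8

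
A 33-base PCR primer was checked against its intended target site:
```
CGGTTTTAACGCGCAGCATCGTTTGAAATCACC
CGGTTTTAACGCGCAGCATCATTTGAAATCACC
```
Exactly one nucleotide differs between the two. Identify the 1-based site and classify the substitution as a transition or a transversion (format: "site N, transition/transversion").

site 21, transition

The sequences differ only at site 21: G→A (purine→purine), a transition.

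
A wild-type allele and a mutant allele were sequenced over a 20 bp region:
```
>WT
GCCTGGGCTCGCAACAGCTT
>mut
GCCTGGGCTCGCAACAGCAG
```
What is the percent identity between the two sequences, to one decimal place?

90.0%

2 positions differ (19, 20), so 18 of 20 match: 18/20 = 90%.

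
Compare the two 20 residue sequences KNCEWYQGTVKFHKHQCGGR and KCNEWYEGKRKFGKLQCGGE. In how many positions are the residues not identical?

8

Comparing position by position, 8 positions differ: 2 (N/C), 3 (C/N), 7 (Q/E), 9 (T/K), 10 (V/R), 13 (H/G), 15 (H/L), 20 (R/E).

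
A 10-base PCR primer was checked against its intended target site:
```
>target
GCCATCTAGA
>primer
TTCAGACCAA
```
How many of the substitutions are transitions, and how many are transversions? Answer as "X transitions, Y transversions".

3 transitions, 4 transversions

Transitions (purine↔purine or pyrimidine↔pyrimidine): 2 C→T, 7 T→C, 9 G→A.
Transversions (purine↔pyrimidine): 1 G→T, 5 T→G, 6 C→A, 8 A→C.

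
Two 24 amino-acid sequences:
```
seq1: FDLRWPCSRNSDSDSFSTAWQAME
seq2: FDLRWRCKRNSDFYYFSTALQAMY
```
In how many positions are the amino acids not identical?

7

Mismatches (1-based): position 6: P→R; position 8: S→K; position 13: S→F; position 14: D→Y; position 15: S→Y; position 20: W→L; position 24: E→Y.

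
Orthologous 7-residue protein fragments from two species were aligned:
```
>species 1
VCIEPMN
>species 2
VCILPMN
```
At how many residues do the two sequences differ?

The sequences differ at residues 4 (1-based) — 1 in total.

1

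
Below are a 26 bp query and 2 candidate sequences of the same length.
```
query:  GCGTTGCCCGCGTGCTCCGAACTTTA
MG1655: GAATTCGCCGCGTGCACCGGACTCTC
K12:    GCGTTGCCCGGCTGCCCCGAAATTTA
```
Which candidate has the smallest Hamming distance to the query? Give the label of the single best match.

K12

Hamming distances to query — MG1655: 8; K12: 4.
Smallest is K12 with 4 mismatches.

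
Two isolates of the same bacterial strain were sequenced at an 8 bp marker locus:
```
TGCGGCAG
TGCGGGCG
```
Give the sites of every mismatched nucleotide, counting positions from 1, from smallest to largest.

6, 7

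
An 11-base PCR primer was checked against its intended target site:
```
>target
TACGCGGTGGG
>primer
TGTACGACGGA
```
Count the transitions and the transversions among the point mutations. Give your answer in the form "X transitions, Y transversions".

Transitions (purine↔purine or pyrimidine↔pyrimidine): 2 A→G, 3 C→T, 4 G→A, 7 G→A, 8 T→C, 11 G→A.
Transversions (purine↔pyrimidine): none.

6 transitions, 0 transversions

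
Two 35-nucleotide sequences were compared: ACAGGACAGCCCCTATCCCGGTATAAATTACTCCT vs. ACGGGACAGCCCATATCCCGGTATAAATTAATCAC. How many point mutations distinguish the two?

5

Comparing position by position, 5 sites differ: 3 (A/G), 13 (C/A), 31 (C/A), 34 (C/A), 35 (T/C).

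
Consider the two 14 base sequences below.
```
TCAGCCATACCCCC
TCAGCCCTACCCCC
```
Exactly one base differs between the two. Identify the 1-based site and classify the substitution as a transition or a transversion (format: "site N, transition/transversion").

site 7, transversion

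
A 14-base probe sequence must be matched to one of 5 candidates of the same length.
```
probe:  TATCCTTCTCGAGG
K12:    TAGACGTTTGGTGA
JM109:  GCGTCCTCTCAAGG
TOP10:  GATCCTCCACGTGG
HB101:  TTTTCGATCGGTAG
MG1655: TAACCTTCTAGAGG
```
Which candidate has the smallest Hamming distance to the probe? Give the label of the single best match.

MG1655

K12 differs at 7 bases; JM109 differs at 6 bases; TOP10 differs at 4 bases; HB101 differs at 9 bases; MG1655 differs at 2 bases. The closest is MG1655.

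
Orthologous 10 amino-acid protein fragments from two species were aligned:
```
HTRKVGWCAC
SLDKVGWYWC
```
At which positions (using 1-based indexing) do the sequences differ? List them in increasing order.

1, 2, 3, 8, 9

Differences at position 1 (H→S), position 2 (T→L), position 3 (R→D), position 8 (C→Y), position 9 (A→W).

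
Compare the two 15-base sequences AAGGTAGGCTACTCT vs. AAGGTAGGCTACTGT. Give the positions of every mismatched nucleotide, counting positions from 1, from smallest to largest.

14

Scanning 1-based: 14: C/G.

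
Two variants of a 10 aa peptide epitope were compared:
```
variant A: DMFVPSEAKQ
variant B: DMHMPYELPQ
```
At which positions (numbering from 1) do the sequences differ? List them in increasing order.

Scanning 1-based: 3: F/H; 4: V/M; 6: S/Y; 8: A/L; 9: K/P.

3, 4, 6, 8, 9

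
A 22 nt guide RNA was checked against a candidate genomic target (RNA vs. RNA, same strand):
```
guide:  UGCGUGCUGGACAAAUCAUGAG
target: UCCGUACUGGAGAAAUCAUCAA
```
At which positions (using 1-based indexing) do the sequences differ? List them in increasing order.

2, 6, 12, 20, 22

Differences at position 2 (G→C), position 6 (G→A), position 12 (C→G), position 20 (G→C), position 22 (G→A).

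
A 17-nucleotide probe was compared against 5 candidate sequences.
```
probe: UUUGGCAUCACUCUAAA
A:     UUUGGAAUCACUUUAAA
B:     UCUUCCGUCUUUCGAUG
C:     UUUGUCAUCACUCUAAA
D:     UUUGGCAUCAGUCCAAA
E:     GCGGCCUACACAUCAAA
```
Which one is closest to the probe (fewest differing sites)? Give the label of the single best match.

C

A differs at 2 sites; B differs at 9 sites; C differs at 1 site; D differs at 2 sites; E differs at 9 sites. The closest is C.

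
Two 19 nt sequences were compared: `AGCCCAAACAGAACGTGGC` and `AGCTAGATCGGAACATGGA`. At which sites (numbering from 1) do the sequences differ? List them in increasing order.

4, 5, 6, 8, 10, 15, 19

Scanning 1-based: 4: C/T; 5: C/A; 6: A/G; 8: A/T; 10: A/G; 15: G/A; 19: C/A.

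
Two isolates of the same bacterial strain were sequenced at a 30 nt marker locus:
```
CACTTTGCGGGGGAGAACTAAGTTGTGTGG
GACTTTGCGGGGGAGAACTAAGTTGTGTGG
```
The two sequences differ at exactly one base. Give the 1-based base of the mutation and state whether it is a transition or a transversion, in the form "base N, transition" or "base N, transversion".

base 1, transversion

Base 1 changes C→G. C is a pyrimidine and G is a purine, so this is a transversion.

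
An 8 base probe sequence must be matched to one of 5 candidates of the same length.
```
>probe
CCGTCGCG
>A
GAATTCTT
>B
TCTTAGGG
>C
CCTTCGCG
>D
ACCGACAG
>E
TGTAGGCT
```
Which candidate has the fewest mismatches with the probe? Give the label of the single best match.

C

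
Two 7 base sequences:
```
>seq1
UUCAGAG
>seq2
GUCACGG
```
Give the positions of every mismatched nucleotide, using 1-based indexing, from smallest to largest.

1, 5, 6

Differences at position 1 (U→G), position 5 (G→C), position 6 (A→G).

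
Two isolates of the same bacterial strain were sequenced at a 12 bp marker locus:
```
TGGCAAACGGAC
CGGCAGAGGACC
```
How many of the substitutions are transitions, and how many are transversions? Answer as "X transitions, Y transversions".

Transitions (purine↔purine or pyrimidine↔pyrimidine): 1 T→C, 6 A→G, 10 G→A.
Transversions (purine↔pyrimidine): 8 C→G, 11 A→C.

3 transitions, 2 transversions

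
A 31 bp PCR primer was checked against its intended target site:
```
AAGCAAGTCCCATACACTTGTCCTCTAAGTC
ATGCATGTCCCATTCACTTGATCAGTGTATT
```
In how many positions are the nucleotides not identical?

11

Comparing position by position, 11 positions differ: 2 (A/T), 6 (A/T), 14 (A/T), 21 (T/A), 22 (C/T), 24 (T/A), 25 (C/G), 27 (A/G), 28 (A/T), 29 (G/A), 31 (C/T).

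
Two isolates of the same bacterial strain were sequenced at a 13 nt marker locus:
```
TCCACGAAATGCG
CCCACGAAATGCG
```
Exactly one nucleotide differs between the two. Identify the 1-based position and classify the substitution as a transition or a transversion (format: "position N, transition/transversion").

The sequences differ only at position 1: T→C (pyrimidine→pyrimidine), a transition.

position 1, transition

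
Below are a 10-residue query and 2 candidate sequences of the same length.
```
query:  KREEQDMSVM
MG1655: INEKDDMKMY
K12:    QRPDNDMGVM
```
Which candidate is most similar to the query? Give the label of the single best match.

K12

MG1655 differs at 7 residues; K12 differs at 5 residues. The closest is K12.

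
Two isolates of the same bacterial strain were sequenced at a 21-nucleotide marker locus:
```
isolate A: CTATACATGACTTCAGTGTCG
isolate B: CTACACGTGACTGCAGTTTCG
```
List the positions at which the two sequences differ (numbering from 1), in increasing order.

4, 7, 13, 18

Scanning 1-based: 4: T/C; 7: A/G; 13: T/G; 18: G/T.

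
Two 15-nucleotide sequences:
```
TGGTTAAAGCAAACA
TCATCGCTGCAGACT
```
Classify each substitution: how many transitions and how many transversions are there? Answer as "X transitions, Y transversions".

4 transitions, 4 transversions

Transitions (purine↔purine or pyrimidine↔pyrimidine): 3 G→A, 5 T→C, 6 A→G, 12 A→G.
Transversions (purine↔pyrimidine): 2 G→C, 7 A→C, 8 A→T, 15 A→T.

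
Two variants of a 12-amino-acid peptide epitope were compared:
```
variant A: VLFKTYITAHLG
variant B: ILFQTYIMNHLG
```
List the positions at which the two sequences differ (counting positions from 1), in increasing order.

Differences at position 1 (V→I), position 4 (K→Q), position 8 (T→M), position 9 (A→N).

1, 4, 8, 9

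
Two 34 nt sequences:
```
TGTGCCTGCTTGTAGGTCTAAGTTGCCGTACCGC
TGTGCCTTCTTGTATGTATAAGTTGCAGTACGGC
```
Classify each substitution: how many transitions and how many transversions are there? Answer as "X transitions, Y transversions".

Transitions (purine↔purine or pyrimidine↔pyrimidine): none.
Transversions (purine↔pyrimidine): 8 G→T, 15 G→T, 18 C→A, 27 C→A, 32 C→G.

0 transitions, 5 transversions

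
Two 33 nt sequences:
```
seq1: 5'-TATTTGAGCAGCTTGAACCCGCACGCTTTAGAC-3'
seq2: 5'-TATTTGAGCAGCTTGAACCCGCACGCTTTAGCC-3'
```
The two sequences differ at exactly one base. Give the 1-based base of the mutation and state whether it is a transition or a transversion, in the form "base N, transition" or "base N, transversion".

base 32, transversion

Base 32 changes A→C. A is a purine and C is a pyrimidine, so this is a transversion.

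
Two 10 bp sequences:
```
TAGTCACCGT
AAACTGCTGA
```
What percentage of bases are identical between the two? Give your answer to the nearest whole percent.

7 positions differ (1, 3, 4, 5, 6, 8, 10), so 3 of 10 match: 3/10 = 30%.

30%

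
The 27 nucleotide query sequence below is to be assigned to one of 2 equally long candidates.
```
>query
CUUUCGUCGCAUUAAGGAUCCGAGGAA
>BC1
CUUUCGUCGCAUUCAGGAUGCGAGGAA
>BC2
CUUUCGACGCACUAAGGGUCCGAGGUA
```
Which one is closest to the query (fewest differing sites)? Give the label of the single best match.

Hamming distances to query — BC1: 2; BC2: 4.
Smallest is BC1 with 2 mismatches.

BC1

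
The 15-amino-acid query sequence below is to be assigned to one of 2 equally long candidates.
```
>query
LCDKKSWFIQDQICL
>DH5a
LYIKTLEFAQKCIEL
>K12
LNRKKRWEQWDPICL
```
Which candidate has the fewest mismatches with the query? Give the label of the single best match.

Hamming distances to query — DH5a: 9; K12: 7.
Smallest is K12 with 7 mismatches.

K12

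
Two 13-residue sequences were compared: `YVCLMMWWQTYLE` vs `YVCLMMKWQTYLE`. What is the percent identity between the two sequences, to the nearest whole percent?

92%

1 position differs (7), so 12 of 13 match: 12/13 = 92.31%.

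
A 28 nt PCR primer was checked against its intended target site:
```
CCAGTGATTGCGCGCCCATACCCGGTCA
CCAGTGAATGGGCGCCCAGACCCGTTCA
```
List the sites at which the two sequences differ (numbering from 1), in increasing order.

8, 11, 19, 25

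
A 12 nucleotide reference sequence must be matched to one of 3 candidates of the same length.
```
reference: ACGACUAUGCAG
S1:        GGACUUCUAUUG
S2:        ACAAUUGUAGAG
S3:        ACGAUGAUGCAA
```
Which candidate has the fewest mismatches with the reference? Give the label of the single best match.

Hamming distances to reference — S1: 9; S2: 5; S3: 3.
Smallest is S3 with 3 mismatches.

S3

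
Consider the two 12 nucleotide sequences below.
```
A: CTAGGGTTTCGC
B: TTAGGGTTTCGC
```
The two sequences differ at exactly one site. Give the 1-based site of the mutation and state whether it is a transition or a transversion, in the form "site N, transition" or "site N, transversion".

site 1, transition

The sequences differ only at site 1: C→T (pyrimidine→pyrimidine), a transition.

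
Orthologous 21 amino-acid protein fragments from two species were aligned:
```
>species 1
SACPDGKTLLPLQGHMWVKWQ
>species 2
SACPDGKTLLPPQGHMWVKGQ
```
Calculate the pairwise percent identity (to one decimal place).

Mismatches at positions 12, 20 (1-based): 2 of 21.
Identical positions: 19/21 = 90.48% → 90.5%.

90.5%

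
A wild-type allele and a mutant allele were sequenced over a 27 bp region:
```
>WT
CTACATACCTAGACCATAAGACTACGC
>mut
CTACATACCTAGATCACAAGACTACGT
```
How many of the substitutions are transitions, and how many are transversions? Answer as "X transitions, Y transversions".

Transitions (purine↔purine or pyrimidine↔pyrimidine): 14 C→T, 17 T→C, 27 C→T.
Transversions (purine↔pyrimidine): none.

3 transitions, 0 transversions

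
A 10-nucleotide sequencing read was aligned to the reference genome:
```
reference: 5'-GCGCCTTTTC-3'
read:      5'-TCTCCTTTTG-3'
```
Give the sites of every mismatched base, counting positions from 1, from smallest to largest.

1, 3, 10

Scanning 1-based: 1: G/T; 3: G/T; 10: C/G.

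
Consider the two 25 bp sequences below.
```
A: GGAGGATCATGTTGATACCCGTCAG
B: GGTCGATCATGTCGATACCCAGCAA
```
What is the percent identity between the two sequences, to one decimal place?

76.0%

6 positions differ (3, 4, 13, 21, 22, 25), so 19 of 25 match: 19/25 = 76%.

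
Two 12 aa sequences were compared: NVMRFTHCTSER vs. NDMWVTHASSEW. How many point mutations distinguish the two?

6

The sequences differ at residues 2, 4, 5, 8, 9, 12 (1-based) — 6 in total.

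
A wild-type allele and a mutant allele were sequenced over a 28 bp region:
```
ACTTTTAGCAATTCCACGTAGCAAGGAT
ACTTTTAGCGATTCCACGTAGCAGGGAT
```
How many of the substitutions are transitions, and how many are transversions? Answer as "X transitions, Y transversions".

2 transitions, 0 transversions

Mismatches (1-based):
base 10: A→G (purine→purine, transition)
base 24: A→G (purine→purine, transition)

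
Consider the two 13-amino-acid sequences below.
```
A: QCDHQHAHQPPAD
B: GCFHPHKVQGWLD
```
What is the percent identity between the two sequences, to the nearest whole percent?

38%

Mismatches at positions 1, 3, 5, 7, 8, 10, 11, 12 (1-based): 8 of 13.
Identical positions: 5/13 = 38.46% → 38%.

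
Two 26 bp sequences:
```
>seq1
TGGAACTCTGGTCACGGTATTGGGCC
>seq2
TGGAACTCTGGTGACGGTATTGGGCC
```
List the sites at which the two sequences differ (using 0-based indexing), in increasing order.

Scanning 0-based: 12: C/G.

12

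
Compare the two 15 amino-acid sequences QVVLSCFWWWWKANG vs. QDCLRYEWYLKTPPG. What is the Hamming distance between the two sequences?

11

The sequences differ at positions 2, 3, 5, 6, 7, 9, 10, 11, 12, 13, 14 (1-based) — 11 in total.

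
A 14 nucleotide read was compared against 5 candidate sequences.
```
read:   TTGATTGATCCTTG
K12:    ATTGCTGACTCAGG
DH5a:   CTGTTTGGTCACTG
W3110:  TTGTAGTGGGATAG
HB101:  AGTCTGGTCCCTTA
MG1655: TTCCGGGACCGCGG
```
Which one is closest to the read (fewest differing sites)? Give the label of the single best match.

DH5a

Hamming distances to read — K12: 8; DH5a: 5; W3110: 9; HB101: 8; MG1655: 8.
Smallest is DH5a with 5 mismatches.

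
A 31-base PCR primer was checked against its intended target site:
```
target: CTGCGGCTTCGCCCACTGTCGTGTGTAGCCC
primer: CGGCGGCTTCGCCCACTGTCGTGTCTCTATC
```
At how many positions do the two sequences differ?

Mismatches (1-based): position 2: T→G; position 25: G→C; position 27: A→C; position 28: G→T; position 29: C→A; position 30: C→T.

6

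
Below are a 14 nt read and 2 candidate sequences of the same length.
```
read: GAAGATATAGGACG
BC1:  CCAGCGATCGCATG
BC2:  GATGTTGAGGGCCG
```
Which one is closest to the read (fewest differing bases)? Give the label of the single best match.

BC2

Hamming distances to read — BC1: 7; BC2: 6.
Smallest is BC2 with 6 mismatches.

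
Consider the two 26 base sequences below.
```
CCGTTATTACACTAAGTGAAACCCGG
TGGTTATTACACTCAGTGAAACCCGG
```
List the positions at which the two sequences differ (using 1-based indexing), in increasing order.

1, 2, 14

Scanning 1-based: 1: C/T; 2: C/G; 14: A/C.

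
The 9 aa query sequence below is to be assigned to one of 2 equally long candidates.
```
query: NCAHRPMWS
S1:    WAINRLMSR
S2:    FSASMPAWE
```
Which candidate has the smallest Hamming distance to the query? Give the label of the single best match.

Hamming distances to query — S1: 7; S2: 6.
Smallest is S2 with 6 mismatches.

S2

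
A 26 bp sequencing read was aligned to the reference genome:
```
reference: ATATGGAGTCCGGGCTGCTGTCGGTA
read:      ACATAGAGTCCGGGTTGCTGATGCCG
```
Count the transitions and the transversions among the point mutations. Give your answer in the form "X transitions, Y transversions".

6 transitions, 2 transversions

Mismatches (1-based):
base 2: T→C (pyrimidine→pyrimidine, transition)
base 5: G→A (purine→purine, transition)
base 15: C→T (pyrimidine→pyrimidine, transition)
base 21: T→A (pyrimidine→purine, transversion)
base 22: C→T (pyrimidine→pyrimidine, transition)
base 24: G→C (purine→pyrimidine, transversion)
base 25: T→C (pyrimidine→pyrimidine, transition)
base 26: A→G (purine→purine, transition)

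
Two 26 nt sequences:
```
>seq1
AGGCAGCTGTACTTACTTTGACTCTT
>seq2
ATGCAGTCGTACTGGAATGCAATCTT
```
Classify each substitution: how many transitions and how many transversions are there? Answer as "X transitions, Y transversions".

3 transitions, 7 transversions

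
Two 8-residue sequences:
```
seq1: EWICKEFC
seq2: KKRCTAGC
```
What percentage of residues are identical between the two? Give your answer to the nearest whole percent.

25%

Mismatches at positions 1, 2, 3, 5, 6, 7 (1-based): 6 of 8.
Identical positions: 2/8 = 25% → 25%.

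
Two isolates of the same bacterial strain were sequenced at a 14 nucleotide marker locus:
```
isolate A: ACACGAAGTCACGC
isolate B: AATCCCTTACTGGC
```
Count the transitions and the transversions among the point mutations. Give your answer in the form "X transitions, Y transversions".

Mismatches (1-based):
site 2: C→A (pyrimidine→purine, transversion)
site 3: A→T (purine→pyrimidine, transversion)
site 5: G→C (purine→pyrimidine, transversion)
site 6: A→C (purine→pyrimidine, transversion)
site 7: A→T (purine→pyrimidine, transversion)
site 8: G→T (purine→pyrimidine, transversion)
site 9: T→A (pyrimidine→purine, transversion)
site 11: A→T (purine→pyrimidine, transversion)
site 12: C→G (pyrimidine→purine, transversion)

0 transitions, 9 transversions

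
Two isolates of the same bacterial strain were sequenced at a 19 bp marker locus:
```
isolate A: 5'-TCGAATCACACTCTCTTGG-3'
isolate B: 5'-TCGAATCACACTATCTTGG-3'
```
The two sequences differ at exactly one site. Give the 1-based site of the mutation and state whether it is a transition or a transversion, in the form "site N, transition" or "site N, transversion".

Site 13 changes C→A. C is a pyrimidine and A is a purine, so this is a transversion.

site 13, transversion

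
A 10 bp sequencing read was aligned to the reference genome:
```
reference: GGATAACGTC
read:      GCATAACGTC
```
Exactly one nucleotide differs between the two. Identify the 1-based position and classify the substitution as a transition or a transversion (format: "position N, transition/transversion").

Position 2 changes G→C. G is a purine and C is a pyrimidine, so this is a transversion.

position 2, transversion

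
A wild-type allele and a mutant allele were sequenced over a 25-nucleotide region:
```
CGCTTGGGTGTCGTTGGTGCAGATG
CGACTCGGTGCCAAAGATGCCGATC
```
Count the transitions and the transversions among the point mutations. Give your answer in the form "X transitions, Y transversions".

4 transitions, 6 transversions

Transitions (purine↔purine or pyrimidine↔pyrimidine): 4 T→C, 11 T→C, 13 G→A, 17 G→A.
Transversions (purine↔pyrimidine): 3 C→A, 6 G→C, 14 T→A, 15 T→A, 21 A→C, 25 G→C.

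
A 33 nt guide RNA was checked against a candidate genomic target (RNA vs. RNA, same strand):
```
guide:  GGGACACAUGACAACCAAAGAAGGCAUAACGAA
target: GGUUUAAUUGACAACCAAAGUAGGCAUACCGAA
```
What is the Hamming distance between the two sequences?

7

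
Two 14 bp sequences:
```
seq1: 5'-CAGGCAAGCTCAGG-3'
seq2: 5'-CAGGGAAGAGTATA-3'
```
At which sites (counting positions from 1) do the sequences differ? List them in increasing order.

Differences at site 5 (C→G), site 9 (C→A), site 10 (T→G), site 11 (C→T), site 13 (G→T), site 14 (G→A).

5, 9, 10, 11, 13, 14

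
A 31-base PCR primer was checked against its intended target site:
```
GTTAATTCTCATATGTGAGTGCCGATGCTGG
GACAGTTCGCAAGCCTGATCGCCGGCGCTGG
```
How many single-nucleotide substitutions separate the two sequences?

12

The sequences differ at positions 2, 3, 5, 9, 12, 13, 14, 15, 19, 20, 25, 26 (1-based) — 12 in total.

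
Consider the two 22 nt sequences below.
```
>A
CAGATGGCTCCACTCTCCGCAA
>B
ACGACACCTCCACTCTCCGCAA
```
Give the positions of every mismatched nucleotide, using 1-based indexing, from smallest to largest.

Differences at position 1 (C→A), position 2 (A→C), position 5 (T→C), position 6 (G→A), position 7 (G→C).

1, 2, 5, 6, 7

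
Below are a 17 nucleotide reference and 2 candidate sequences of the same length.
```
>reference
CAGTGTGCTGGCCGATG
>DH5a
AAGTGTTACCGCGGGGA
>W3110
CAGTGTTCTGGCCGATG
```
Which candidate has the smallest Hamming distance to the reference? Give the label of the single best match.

W3110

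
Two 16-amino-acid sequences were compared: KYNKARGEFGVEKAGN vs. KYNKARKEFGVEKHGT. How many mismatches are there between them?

The sequences differ at residues 7, 14, 16 (1-based) — 3 in total.

3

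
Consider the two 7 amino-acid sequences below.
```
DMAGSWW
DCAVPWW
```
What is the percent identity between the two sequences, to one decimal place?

Mismatches at positions 2, 4, 5 (1-based): 3 of 7.
Identical positions: 4/7 = 57.14% → 57.1%.

57.1%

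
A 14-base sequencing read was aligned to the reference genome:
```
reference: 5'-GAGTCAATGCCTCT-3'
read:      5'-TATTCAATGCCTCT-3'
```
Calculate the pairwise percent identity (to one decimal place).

85.7%

Mismatches at positions 1, 3 (1-based): 2 of 14.
Identical positions: 12/14 = 85.71% → 85.7%.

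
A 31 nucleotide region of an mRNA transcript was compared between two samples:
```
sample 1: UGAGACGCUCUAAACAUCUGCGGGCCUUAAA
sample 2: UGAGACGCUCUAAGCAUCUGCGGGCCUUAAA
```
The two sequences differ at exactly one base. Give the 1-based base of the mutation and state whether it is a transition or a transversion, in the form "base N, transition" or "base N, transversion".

base 14, transition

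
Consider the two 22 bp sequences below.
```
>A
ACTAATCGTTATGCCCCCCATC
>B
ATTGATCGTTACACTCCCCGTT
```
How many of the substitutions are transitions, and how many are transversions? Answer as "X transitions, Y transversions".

7 transitions, 0 transversions

Transitions (purine↔purine or pyrimidine↔pyrimidine): 2 C→T, 4 A→G, 12 T→C, 13 G→A, 15 C→T, 20 A→G, 22 C→T.
Transversions (purine↔pyrimidine): none.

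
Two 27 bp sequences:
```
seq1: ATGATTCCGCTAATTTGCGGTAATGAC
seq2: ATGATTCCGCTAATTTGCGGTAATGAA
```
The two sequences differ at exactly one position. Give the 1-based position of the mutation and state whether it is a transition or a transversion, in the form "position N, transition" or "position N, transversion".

position 27, transversion

Position 27 changes C→A. C is a pyrimidine and A is a purine, so this is a transversion.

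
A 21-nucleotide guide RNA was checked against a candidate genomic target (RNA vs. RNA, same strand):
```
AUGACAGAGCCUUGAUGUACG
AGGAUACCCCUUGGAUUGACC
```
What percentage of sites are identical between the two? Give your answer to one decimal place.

Mismatches at positions 2, 5, 7, 8, 9, 11, 13, 17, 18, 21 (1-based): 10 of 21.
Identical positions: 11/21 = 52.38% → 52.4%.

52.4%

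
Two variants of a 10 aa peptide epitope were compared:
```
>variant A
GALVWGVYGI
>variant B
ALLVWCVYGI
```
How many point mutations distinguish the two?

Mismatches (1-based): residue 1: G→A; residue 2: A→L; residue 6: G→C.

3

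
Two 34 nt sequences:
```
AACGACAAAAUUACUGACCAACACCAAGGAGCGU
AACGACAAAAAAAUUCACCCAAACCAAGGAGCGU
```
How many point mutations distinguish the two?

6

Mismatches (1-based): position 11: U→A; position 12: U→A; position 14: C→U; position 16: G→C; position 20: A→C; position 22: C→A.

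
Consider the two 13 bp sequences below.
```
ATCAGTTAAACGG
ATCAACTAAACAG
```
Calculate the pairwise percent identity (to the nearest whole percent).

77%

3 positions differ (5, 6, 12), so 10 of 13 match: 10/13 = 76.92%.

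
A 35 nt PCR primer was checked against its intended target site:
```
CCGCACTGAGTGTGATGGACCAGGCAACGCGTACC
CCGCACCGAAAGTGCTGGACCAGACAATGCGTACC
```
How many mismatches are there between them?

Mismatches (1-based): site 7: T→C; site 10: G→A; site 11: T→A; site 15: A→C; site 24: G→A; site 28: C→T.

6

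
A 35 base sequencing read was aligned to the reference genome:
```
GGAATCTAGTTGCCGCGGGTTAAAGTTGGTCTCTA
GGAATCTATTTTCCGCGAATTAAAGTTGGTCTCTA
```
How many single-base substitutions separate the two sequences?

4

Comparing position by position, 4 positions differ: 9 (G/T), 12 (G/T), 18 (G/A), 19 (G/A).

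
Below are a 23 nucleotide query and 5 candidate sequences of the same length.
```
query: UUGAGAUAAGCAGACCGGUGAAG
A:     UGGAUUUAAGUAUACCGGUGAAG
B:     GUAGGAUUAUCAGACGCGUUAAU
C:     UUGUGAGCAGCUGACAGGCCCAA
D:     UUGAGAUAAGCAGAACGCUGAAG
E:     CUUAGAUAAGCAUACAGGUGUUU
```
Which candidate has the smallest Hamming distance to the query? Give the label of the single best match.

D

Hamming distances to query — A: 5; B: 9; C: 9; D: 2; E: 7.
Smallest is D with 2 mismatches.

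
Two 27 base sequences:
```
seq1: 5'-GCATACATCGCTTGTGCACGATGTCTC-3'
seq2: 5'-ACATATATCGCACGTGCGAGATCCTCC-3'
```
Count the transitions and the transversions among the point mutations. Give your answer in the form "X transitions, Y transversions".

Transitions (purine↔purine or pyrimidine↔pyrimidine): 1 G→A, 6 C→T, 13 T→C, 18 A→G, 24 T→C, 25 C→T, 26 T→C.
Transversions (purine↔pyrimidine): 12 T→A, 19 C→A, 23 G→C.

7 transitions, 3 transversions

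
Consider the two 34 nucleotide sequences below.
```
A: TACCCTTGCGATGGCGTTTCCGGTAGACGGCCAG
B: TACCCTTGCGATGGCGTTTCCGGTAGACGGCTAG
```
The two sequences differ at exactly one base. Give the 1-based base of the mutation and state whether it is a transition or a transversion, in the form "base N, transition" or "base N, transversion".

base 32, transition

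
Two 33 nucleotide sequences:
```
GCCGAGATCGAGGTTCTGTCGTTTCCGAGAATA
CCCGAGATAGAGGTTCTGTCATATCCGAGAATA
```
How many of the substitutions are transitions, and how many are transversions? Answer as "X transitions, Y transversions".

Mismatches (1-based):
position 1: G→C (purine→pyrimidine, transversion)
position 9: C→A (pyrimidine→purine, transversion)
position 21: G→A (purine→purine, transition)
position 23: T→A (pyrimidine→purine, transversion)

1 transition, 3 transversions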